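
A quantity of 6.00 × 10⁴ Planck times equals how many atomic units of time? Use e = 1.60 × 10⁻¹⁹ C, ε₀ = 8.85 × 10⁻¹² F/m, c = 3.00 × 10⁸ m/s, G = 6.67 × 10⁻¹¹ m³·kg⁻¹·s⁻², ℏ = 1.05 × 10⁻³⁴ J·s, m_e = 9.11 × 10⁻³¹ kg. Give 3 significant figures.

1.34 × 10⁻²²

Planck time: t_P = √(ℏG/c⁵) = 5.37 × 10⁻⁴⁴ s
atomic unit of time: τ_au = (4πε₀)²ℏ³/(m_e e⁴) = 2.40 × 10⁻¹⁷ s
6.00 × 10⁴ × 5.37 × 10⁻⁴⁴ / 2.40 × 10⁻¹⁷ = 1.34 × 10⁻²²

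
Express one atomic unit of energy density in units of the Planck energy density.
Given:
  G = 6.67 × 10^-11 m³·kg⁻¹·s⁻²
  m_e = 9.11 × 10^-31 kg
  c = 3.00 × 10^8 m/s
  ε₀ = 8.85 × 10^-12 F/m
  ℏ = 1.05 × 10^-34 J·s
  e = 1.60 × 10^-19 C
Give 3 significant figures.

6.44 × 10^-101

atomic unit of energy density: u_au = E_h/a₀³ = m_e⁴e¹⁰/((4πε₀)⁵ℏ⁸) = 3.01 × 10^13 J/m³
Planck energy density: u_P = c⁷/(ℏG²) = 4.68 × 10^113 J/m³
ratio = 3.01 × 10^13 / 4.68 × 10^113 = 6.44 × 10^-101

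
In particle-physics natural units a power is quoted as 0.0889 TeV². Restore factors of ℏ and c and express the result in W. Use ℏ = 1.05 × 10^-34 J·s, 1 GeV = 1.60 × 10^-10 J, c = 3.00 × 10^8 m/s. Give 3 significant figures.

Power is [E]/[T] = [E]²/ℏ.
1 GeV² → 1/ℏ × (1 GeV in J)² = 2.44 × 10^14 W.
Convert the energy scale: 0.0889 TeV² = 8.89 × 10^4 GeV².
Result: 8.89 × 10^4 × 2.44 × 10^14 = 2.17 × 10^19 W.

2.17 × 10^19 W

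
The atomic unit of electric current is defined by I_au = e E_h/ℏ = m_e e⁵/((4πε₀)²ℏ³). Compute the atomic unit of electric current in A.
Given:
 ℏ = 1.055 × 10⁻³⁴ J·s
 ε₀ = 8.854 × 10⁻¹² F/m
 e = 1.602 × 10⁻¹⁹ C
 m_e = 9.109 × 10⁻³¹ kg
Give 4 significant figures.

6.612 × 10⁻³ A

I_au = e E_h/ℏ = m_e e⁵/((4πε₀)²ℏ³)
E_h = 4.354 × 10⁻¹⁸ J
e·E_h/ℏ = 6.612 × 10⁻³ A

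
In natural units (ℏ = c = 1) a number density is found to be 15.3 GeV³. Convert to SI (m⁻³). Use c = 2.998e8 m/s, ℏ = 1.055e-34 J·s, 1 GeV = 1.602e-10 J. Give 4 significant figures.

Number density is [L]⁻³ = [E]³/(ℏc)³.
1 GeV³ → 1/(ℏc)³ × (1 GeV in J)³ = 1.299e47 m⁻³.
Result: 15.3 × 1.299e47 = 1.988e48 m⁻³.

1.988e48 m⁻³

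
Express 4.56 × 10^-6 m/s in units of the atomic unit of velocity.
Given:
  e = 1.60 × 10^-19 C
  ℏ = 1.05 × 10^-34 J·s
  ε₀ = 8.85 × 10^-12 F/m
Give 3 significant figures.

atomic unit of velocity: v_au = e²/(4πε₀ℏ) = 2.19 × 10^6 m/s.
4.56 × 10^-6 / 2.19 × 10^6 = 2.08 × 10^-12

2.08 × 10^-12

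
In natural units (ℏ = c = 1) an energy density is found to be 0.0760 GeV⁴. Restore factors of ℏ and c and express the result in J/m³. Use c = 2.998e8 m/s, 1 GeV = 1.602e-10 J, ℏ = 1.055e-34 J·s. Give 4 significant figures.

[E]/[L]³ = [E]⁴/(ℏc)³; restore (ℏc)⁻³.
1 GeV⁴ → 1/(ℏc)³ × (1 GeV in J)⁴ = 2.082e37 J/m³.
Result: 0.0760 × 2.082e37 = 1.582e36 J/m³.

1.582e36 J/m³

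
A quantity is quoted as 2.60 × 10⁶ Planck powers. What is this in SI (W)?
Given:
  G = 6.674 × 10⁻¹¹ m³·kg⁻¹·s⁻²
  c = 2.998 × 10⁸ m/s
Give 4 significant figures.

One Planck power: P_P = c⁵/G = 3.629 × 10⁵² W.
2.60 × 10⁶ × 3.629 × 10⁵² W = 9.435 × 10⁵⁸ W

9.435 × 10⁵⁸ W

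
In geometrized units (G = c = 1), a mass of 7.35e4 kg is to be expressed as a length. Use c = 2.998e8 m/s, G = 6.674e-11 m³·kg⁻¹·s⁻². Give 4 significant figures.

In G = c = 1 units mass has dimensions of length; the conversion factor is G/c².
7.35e4 kg × (G/c²) = 5.458e-23 m

5.458e-23 m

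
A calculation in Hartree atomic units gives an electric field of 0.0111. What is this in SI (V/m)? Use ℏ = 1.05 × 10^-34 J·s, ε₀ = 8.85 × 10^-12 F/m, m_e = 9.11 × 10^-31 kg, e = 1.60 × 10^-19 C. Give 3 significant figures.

One atomic unit of electric field: E_au = E_h/(e a₀) = m_e²e⁵/((4πε₀)³ℏ⁴) = 5.20 × 10^11 V/m.
0.0111 × 5.20 × 10^11 V/m = 5.78 × 10^9 V/m

5.78 × 10^9 V/m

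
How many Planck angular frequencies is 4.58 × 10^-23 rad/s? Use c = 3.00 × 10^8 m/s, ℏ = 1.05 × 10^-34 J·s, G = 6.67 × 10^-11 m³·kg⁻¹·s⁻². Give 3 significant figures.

Planck angular frequency: ω_P = √(c⁵/(ℏG)) = 1.86 × 10^43 rad/s.
4.58 × 10^-23 / 1.86 × 10^43 = 2.46 × 10^-66

2.46 × 10^-66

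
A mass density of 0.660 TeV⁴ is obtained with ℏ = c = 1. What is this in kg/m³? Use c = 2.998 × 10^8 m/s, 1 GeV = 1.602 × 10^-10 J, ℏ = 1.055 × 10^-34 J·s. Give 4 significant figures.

Mass density is [E]/(c²[L]³) = [E]⁴/(ℏ³c⁵).
1 GeV⁴ → 1/(ℏ³c⁵) × (1 GeV in J)⁴ = 2.316 × 10^20 kg/m³.
Convert the energy scale: 0.660 TeV⁴ = 6.60 × 10^11 GeV⁴.
Result: 6.60 × 10^11 × 2.316 × 10^20 = 1.529 × 10^32 kg/m³.

1.529 × 10^32 kg/m³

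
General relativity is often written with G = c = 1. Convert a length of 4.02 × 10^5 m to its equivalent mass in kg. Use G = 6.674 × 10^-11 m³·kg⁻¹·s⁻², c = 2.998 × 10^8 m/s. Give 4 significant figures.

5.414 × 10^32 kg

Length → mass via c²/G.
4.02 × 10^5 m × (c²/G) = 5.414 × 10^32 kg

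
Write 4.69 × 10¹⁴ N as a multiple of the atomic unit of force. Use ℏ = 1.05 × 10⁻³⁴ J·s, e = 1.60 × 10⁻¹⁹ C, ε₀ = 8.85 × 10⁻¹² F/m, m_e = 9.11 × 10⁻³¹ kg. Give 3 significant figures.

atomic unit of force: F_au = E_h/a₀ = m_e²e⁶/((4πε₀)³ℏ⁴) = 8.33 × 10⁻⁸ N.
4.69 × 10¹⁴ / 8.33 × 10⁻⁸ = 5.63 × 10²¹

5.63 × 10²¹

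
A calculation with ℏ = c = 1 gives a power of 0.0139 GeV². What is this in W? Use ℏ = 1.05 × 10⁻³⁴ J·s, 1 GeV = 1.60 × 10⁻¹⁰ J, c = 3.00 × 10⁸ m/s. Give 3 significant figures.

3.39 × 10¹² W

Power is [E]/[T] = [E]²/ℏ.
1 GeV² → 1/ℏ × (1 GeV in J)² = 2.44 × 10¹⁴ W.
Result: 0.0139 × 2.44 × 10¹⁴ = 3.39 × 10¹² W.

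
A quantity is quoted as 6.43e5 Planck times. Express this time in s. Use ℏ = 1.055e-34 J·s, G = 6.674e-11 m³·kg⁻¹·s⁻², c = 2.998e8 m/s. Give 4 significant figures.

3.467e-38 s

One Planck time: t_P = √(ℏG/c⁵) = 5.392e-44 s.
6.43e5 × 5.392e-44 s = 3.467e-38 s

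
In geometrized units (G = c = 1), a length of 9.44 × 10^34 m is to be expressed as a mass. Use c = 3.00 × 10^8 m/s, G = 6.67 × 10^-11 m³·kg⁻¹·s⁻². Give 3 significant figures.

Length → mass via c²/G.
9.44 × 10^34 m × (c²/G) = 1.27 × 10^62 kg

1.27 × 10^62 kg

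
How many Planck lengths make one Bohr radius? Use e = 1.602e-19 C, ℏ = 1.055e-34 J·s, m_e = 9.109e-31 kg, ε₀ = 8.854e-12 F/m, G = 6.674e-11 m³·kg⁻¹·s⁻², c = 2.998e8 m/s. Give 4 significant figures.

3.277e24

Bohr radius: a₀ = 4πε₀ℏ²/(m_e e²) = 5.297e-11 m
Planck length: ℓ_P = √(ℏG/c³) = 1.616e-35 m
ratio = 5.297e-11 / 1.616e-35 = 3.277e24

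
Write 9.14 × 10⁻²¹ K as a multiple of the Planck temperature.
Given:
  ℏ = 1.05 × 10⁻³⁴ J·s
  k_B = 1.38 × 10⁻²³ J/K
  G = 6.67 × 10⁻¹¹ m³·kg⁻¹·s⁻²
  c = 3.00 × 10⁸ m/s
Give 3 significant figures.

6.45 × 10⁻⁵³

Planck temperature: T_P = √(ℏc⁵/G) / k_B = 1.42 × 10³² K.
9.14 × 10⁻²¹ / 1.42 × 10³² = 6.45 × 10⁻⁵³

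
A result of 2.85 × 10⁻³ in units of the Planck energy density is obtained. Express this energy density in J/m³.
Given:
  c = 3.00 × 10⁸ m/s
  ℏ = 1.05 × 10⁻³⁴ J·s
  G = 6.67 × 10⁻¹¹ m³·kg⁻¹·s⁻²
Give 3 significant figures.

1.33 × 10¹¹¹ J/m³

One Planck energy density: u_P = c⁷/(ℏG²) = 4.68 × 10¹¹³ J/m³.
2.85 × 10⁻³ × 4.68 × 10¹¹³ J/m³ = 1.33 × 10¹¹¹ J/m³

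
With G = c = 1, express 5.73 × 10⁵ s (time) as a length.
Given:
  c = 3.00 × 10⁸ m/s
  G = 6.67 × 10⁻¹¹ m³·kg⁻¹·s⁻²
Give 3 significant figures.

Time → length via c.
5.73 × 10⁵ s × (c) = 1.72 × 10¹⁴ m

1.72 × 10¹⁴ m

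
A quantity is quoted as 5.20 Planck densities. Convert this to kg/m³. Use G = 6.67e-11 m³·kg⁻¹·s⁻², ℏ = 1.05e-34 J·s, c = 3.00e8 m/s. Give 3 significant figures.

2.71e97 kg/m³

One Planck density: ρ_P = c⁵/(ℏG²) = 5.20e96 kg/m³.
5.20 × 5.20e96 kg/m³ = 2.71e97 kg/m³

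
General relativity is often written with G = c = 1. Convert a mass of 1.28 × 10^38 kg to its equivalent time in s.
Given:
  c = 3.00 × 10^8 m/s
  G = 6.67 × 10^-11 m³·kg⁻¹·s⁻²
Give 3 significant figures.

316 s

Mass → time via G/c³.
1.28 × 10^38 kg × (G/c³) = 316 s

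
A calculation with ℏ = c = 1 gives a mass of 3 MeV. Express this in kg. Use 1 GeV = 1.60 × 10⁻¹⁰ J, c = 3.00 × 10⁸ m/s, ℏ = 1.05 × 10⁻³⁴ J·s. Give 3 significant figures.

5.33 × 10⁻³⁰ kg

Mass is [E]/c²; divide by c².
1 GeV → 1/c² × (1 GeV in J) = 1.78 × 10⁻²⁷ kg.
Convert the energy scale: 3 MeV = 3.00 × 10⁻³ GeV.
Result: 3.00 × 10⁻³ × 1.78 × 10⁻²⁷ = 5.33 × 10⁻³⁰ kg.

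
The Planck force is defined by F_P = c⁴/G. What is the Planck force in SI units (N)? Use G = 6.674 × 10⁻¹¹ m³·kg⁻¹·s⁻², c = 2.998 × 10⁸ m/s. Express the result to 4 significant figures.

F_P = c⁴/G
  = 8.078 × 10³³ / 6.674 × 10⁻¹¹
  = 1.210 × 10⁴⁴ N

1.210 × 10⁴⁴ N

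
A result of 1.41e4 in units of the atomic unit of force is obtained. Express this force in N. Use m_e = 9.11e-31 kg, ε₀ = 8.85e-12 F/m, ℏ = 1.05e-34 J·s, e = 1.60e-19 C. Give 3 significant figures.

One atomic unit of force: F_au = E_h/a₀ = m_e²e⁶/((4πε₀)³ℏ⁴) = 8.33e-8 N.
1.41e4 × 8.33e-8 N = 1.17e-3 N

1.17e-3 N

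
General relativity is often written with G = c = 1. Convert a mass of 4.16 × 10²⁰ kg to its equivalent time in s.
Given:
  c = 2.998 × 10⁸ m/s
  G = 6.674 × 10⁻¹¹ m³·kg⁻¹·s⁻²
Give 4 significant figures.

Mass → time via G/c³.
4.16 × 10²⁰ kg × (G/c³) = 1.030 × 10⁻¹⁵ s

1.030 × 10⁻¹⁵ s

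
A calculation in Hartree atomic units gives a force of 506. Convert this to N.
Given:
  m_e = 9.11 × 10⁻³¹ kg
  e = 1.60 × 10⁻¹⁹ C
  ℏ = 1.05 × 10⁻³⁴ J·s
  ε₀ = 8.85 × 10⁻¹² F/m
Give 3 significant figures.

One atomic unit of force: F_au = E_h/a₀ = m_e²e⁶/((4πε₀)³ℏ⁴) = 8.33 × 10⁻⁸ N.
506 × 8.33 × 10⁻⁸ N = 4.21 × 10⁻⁵ N

4.21 × 10⁻⁵ N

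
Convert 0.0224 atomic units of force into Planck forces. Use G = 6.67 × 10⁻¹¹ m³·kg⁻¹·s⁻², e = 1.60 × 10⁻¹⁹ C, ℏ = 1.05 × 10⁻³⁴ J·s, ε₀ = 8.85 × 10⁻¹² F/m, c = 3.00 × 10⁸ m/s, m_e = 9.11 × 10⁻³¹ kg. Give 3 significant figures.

1.54 × 10⁻⁵³

atomic unit of force: F_au = E_h/a₀ = m_e²e⁶/((4πε₀)³ℏ⁴) = 8.33 × 10⁻⁸ N
Planck force: F_P = c⁴/G = 1.21 × 10⁴⁴ N
0.0224 × 8.33 × 10⁻⁸ / 1.21 × 10⁴⁴ = 1.54 × 10⁻⁵³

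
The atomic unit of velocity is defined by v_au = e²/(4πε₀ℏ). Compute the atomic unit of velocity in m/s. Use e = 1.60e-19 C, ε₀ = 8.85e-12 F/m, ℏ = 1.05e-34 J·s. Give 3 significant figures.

v_au = e²/(4πε₀ℏ)
  = 2.56e-38 / 1.17e-44
  = 2.19e6 m/s

2.19e6 m/s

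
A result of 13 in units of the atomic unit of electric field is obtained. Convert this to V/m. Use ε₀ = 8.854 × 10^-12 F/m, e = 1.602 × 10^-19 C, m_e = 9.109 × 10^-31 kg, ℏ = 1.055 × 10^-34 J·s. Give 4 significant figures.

6.670 × 10^12 V/m

One atomic unit of electric field: E_au = E_h/(e a₀) = m_e²e⁵/((4πε₀)³ℏ⁴) = 5.131 × 10^11 V/m.
13 × 5.131 × 10^11 V/m = 6.670 × 10^12 V/m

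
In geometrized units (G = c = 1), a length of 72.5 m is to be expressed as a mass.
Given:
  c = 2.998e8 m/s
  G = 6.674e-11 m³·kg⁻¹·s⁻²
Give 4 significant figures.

9.764e28 kg

Length → mass via c²/G.
72.5 m × (c²/G) = 9.764e28 kg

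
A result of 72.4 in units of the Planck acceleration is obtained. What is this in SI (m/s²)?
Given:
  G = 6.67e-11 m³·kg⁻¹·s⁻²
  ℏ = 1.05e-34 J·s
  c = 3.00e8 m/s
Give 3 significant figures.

4.05e53 m/s²

One Planck acceleration: a_P = √(c⁷/(ℏG)) = 5.59e51 m/s².
72.4 × 5.59e51 m/s² = 4.05e53 m/s²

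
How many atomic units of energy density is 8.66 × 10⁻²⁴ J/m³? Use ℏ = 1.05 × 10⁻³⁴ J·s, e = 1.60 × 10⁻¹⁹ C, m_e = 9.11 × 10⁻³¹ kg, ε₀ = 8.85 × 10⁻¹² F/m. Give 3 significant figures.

2.87 × 10⁻³⁷

atomic unit of energy density: u_au = E_h/a₀³ = m_e⁴e¹⁰/((4πε₀)⁵ℏ⁸) = 3.01 × 10¹³ J/m³.
8.66 × 10⁻²⁴ / 3.01 × 10¹³ = 2.87 × 10⁻³⁷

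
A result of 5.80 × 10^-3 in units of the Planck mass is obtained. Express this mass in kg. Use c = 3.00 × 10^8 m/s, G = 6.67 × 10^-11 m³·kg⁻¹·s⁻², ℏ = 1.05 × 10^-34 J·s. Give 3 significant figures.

One Planck mass: m_P = √(ℏc/G) = 2.17 × 10^-8 kg.
5.80 × 10^-3 × 2.17 × 10^-8 kg = 1.26 × 10^-10 kg

1.26 × 10^-10 kg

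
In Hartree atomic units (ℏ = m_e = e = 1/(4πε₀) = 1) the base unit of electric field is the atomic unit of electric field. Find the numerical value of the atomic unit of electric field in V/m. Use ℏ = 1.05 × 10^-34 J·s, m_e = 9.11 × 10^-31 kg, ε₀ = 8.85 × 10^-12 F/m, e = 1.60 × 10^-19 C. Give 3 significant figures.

E_au = E_h/(e a₀) = m_e²e⁵/((4πε₀)³ℏ⁴)
E_h = 4.38 × 10^-18 J
a₀ = 5.26 × 10^-11 m
E_h/(e·a₀) = 5.20 × 10^11 V/m

5.20 × 10^11 V/m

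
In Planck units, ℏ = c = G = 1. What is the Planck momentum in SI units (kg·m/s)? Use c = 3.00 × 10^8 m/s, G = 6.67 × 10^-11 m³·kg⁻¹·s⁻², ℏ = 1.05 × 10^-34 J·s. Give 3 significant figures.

From ℏ = c = G = 1 the momentum scale is p_P = √(ℏc³/G).
  = √(42.5)
  = 6.52 kg·m/s

6.52 kg·m/s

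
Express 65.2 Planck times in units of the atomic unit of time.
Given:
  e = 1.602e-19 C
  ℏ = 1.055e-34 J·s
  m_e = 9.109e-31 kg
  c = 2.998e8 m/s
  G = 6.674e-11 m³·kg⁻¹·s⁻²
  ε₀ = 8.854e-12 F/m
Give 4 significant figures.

Planck time: t_P = √(ℏG/c⁵) = 5.392e-44 s
atomic unit of time: τ_au = (4πε₀)²ℏ³/(m_e e⁴) = 2.423e-17 s
65.2 × 5.392e-44 / 2.423e-17 = 1.451e-25

1.451e-25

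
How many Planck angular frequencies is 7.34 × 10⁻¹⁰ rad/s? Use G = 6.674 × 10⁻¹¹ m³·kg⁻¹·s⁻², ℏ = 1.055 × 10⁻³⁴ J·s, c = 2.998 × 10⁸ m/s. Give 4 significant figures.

3.958 × 10⁻⁵³

Planck angular frequency: ω_P = √(c⁵/(ℏG)) = 1.855 × 10⁴³ rad/s.
7.34 × 10⁻¹⁰ / 1.855 × 10⁴³ = 3.958 × 10⁻⁵³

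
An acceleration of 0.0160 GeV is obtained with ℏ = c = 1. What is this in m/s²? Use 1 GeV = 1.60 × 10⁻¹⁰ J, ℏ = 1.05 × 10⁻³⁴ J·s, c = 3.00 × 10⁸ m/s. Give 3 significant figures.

7.31 × 10³⁰ m/s²

Acceleration is [L]/[T]² = c·[E]/ℏ.
1 GeV → c/ℏ × (1 GeV in J) = 4.57 × 10³² m/s².
Result: 0.0160 × 4.57 × 10³² = 7.31 × 10³⁰ m/s².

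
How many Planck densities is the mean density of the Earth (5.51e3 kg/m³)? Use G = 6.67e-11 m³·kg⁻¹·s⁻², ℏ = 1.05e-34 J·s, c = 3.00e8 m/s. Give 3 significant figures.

1.06e-93

Planck density: ρ_P = c⁵/(ℏG²) = 5.20e96 kg/m³.
5.51e3 / 5.20e96 = 1.06e-93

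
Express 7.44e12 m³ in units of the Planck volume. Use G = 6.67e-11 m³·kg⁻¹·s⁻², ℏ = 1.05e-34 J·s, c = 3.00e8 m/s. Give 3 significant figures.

1.78e117

Planck volume: V_P = (ℏG/c³)^(3/2) = 4.18e-105 m³.
7.44e12 / 4.18e-105 = 1.78e117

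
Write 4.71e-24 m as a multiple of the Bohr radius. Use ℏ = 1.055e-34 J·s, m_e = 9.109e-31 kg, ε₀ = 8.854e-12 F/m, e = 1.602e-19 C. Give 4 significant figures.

Bohr radius: a₀ = 4πε₀ℏ²/(m_e e²) = 5.297e-11 m.
4.71e-24 / 5.297e-11 = 8.891e-14

8.891e-14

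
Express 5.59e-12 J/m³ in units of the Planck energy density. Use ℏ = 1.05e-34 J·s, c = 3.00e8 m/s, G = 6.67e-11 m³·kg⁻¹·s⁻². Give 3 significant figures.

Planck energy density: u_P = c⁷/(ℏG²) = 4.68e113 J/m³.
5.59e-12 / 4.68e113 = 1.19e-125

1.19e-125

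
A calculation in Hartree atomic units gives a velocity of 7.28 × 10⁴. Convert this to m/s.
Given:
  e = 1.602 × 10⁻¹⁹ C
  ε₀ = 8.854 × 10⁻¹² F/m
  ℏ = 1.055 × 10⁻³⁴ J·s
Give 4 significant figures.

1.592 × 10¹¹ m/s

One atomic unit of velocity: v_au = e²/(4πε₀ℏ) = 2.186 × 10⁶ m/s.
7.28 × 10⁴ × 2.186 × 10⁶ m/s = 1.592 × 10¹¹ m/s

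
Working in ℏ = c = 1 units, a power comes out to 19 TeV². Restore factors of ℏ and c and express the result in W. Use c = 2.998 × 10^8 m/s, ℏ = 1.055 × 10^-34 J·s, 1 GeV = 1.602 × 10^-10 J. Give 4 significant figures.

Power is [E]/[T] = [E]²/ℏ.
1 GeV² → 1/ℏ × (1 GeV in J)² = 2.433 × 10^14 W.
Convert the energy scale: 19 TeV² = 1.90 × 10^7 GeV².
Result: 1.90 × 10^7 × 2.433 × 10^14 = 4.622 × 10^21 W.

4.622 × 10^21 W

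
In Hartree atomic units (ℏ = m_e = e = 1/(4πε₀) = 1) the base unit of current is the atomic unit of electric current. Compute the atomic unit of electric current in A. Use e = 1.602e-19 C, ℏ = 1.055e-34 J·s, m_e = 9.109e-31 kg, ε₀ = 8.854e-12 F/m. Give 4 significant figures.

I_au = e E_h/ℏ = m_e e⁵/((4πε₀)²ℏ³)
E_h = 4.354e-18 J
e·E_h/ℏ = 6.612e-3 A

6.612e-3 A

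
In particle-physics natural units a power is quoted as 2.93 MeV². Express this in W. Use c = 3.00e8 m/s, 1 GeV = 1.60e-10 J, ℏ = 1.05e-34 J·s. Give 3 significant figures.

Power is [E]/[T] = [E]²/ℏ.
1 GeV² → 1/ℏ × (1 GeV in J)² = 2.44e14 W.
Convert the energy scale: 2.93 MeV² = 2.93e-6 GeV².
Result: 2.93e-6 × 2.44e14 = 7.14e8 W.

7.14e8 W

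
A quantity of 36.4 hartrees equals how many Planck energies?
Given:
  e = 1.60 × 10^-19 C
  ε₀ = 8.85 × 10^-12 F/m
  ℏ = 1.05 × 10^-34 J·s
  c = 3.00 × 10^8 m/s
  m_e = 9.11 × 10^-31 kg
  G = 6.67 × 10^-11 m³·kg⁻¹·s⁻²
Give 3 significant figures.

8.15 × 10^-26

hartree: E_h = m_e e⁴/(4πε₀ℏ)² = 4.38 × 10^-18 J
Planck energy: E_P = √(ℏc⁵/G) = 1.96 × 10^9 J
36.4 × 4.38 × 10^-18 / 1.96 × 10^9 = 8.15 × 10^-26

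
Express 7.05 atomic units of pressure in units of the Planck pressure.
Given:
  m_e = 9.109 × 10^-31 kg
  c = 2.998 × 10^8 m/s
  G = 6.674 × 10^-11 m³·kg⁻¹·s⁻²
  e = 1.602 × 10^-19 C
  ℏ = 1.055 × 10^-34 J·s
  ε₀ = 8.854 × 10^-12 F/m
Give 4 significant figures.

4.458 × 10^-100

atomic unit of pressure: P_au = E_h/a₀³ = m_e⁴e¹⁰/((4πε₀)⁵ℏ⁸) = 2.929 × 10^13 Pa
Planck pressure: p_P = c⁷/(ℏG²) = 4.632 × 10^113 Pa
7.05 × 2.929 × 10^13 / 4.632 × 10^113 = 4.458 × 10^-100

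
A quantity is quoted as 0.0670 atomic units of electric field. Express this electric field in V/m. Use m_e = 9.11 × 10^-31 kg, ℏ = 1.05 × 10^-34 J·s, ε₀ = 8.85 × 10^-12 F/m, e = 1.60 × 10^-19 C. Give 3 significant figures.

3.49 × 10^10 V/m

One atomic unit of electric field: E_au = E_h/(e a₀) = m_e²e⁵/((4πε₀)³ℏ⁴) = 5.20 × 10^11 V/m.
0.0670 × 5.20 × 10^11 V/m = 3.49 × 10^10 V/m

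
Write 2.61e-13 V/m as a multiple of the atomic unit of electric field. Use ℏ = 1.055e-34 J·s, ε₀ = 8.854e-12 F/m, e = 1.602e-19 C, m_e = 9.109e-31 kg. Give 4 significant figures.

5.087e-25

atomic unit of electric field: E_au = E_h/(e a₀) = m_e²e⁵/((4πε₀)³ℏ⁴) = 5.131e11 V/m.
2.61e-13 / 5.131e11 = 5.087e-25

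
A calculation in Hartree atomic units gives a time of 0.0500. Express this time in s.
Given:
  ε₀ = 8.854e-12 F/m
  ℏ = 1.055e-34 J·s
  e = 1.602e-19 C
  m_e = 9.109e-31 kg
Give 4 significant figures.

1.211e-18 s

One atomic unit of time: τ_au = (4πε₀)²ℏ³/(m_e e⁴) = 2.423e-17 s.
0.0500 × 2.423e-17 s = 1.211e-18 s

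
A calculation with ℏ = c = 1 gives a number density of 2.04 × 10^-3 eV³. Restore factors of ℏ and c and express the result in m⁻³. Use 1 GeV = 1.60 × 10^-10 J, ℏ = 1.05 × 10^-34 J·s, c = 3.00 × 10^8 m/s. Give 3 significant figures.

Number density is [L]⁻³ = [E]³/(ℏc)³.
1 GeV³ → 1/(ℏc)³ × (1 GeV in J)³ = 1.31 × 10^47 m⁻³.
Convert the energy scale: 2.04 × 10^-3 eV³ = 2.04 × 10^-30 GeV³.
Result: 2.04 × 10^-30 × 1.31 × 10^47 = 2.67 × 10^17 m⁻³.

2.67 × 10^17 m⁻³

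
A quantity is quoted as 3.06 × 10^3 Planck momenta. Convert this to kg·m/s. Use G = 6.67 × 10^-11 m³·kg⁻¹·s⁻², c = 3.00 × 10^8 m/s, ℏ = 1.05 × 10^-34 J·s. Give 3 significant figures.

One Planck momentum: p_P = √(ℏc³/G) = 6.52 kg·m/s.
3.06 × 10^3 × 6.52 kg·m/s = 1.99 × 10^4 kg·m/s

1.99 × 10^4 kg·m/s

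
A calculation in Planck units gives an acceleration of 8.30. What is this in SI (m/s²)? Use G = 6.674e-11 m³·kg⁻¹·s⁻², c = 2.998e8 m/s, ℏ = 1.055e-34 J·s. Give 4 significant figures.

4.615e52 m/s²

One Planck acceleration: a_P = √(c⁷/(ℏG)) = 5.560e51 m/s².
8.30 × 5.560e51 m/s² = 4.615e52 m/s²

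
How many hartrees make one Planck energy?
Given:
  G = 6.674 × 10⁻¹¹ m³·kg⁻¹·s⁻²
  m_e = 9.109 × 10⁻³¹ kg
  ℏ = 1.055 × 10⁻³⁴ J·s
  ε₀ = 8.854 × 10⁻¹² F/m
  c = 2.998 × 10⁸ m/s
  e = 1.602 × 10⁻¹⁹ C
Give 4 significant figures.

4.494 × 10²⁶

Planck energy: E_P = √(ℏc⁵/G) = 1.957 × 10⁹ J
hartree: E_h = m_e e⁴/(4πε₀ℏ)² = 4.354 × 10⁻¹⁸ J
ratio = 1.957 × 10⁹ / 4.354 × 10⁻¹⁸ = 4.494 × 10²⁶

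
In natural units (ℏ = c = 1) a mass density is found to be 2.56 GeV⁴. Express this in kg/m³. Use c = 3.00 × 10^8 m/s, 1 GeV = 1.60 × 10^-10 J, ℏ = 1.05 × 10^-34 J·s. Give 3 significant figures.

5.96 × 10^20 kg/m³

Mass density is [E]/(c²[L]³) = [E]⁴/(ℏ³c⁵).
1 GeV⁴ → 1/(ℏ³c⁵) × (1 GeV in J)⁴ = 2.33 × 10^20 kg/m³.
Result: 2.56 × 2.33 × 10^20 = 5.96 × 10^20 kg/m³.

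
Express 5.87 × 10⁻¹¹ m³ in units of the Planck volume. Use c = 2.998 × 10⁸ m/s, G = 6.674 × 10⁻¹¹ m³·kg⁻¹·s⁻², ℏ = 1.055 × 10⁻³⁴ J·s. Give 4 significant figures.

Planck volume: V_P = (ℏG/c³)^(3/2) = 4.224 × 10⁻¹⁰⁵ m³.
5.87 × 10⁻¹¹ / 4.224 × 10⁻¹⁰⁵ = 1.390 × 10⁹⁴

1.390 × 10⁹⁴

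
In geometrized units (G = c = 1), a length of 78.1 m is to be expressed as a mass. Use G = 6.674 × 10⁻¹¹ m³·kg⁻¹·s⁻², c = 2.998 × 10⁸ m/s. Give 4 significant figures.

Length → mass via c²/G.
78.1 m × (c²/G) = 1.052 × 10²⁹ kg

1.052 × 10²⁹ kg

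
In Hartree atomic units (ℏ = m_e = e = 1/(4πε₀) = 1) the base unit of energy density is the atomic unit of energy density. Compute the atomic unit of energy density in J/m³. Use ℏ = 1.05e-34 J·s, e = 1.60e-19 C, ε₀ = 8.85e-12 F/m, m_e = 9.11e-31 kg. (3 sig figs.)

u_au = E_h/a₀³ = m_e⁴e¹⁰/((4πε₀)⁵ℏ⁸)
E_h = 4.38e-18 J
a₀ = 5.26e-11 m
E_h/a₀³ = 3.01e13 J/m³

3.01e13 J/m³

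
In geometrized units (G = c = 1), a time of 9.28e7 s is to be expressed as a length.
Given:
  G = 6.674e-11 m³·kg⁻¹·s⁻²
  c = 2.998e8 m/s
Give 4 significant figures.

Time → length via c.
9.28e7 s × (c) = 2.782e16 m

2.782e16 m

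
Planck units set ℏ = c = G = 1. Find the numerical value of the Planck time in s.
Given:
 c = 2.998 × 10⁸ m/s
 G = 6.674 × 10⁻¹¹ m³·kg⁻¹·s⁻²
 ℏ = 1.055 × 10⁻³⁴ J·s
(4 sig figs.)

5.392 × 10⁻⁴⁴ s

Dimensional analysis gives t_P = √(ℏG/c⁵).
  = √(2.907 × 10⁻⁸⁷)
  = 5.392 × 10⁻⁴⁴ s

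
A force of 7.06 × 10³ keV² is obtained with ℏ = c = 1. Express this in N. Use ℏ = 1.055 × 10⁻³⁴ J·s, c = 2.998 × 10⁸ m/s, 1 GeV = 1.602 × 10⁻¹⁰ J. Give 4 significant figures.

Force is [E]/[L] = [E]²/(ℏc); restore (ℏc)⁻¹.
1 GeV² → 1/(ℏc) × (1 GeV in J)² = 8.114 × 10⁵ N.
Convert the energy scale: 7.06 × 10³ keV² = 7.06 × 10⁻⁹ GeV².
Result: 7.06 × 10⁻⁹ × 8.114 × 10⁵ = 5.729 × 10⁻³ N.

5.729 × 10⁻³ N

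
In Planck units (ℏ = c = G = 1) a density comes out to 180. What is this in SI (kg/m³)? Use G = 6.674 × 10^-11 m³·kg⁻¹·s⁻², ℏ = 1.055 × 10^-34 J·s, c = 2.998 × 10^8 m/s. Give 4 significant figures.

One Planck density: ρ_P = c⁵/(ℏG²) = 5.154 × 10^96 kg/m³.
180 × 5.154 × 10^96 kg/m³ = 9.277 × 10^98 kg/m³

9.277 × 10^98 kg/m³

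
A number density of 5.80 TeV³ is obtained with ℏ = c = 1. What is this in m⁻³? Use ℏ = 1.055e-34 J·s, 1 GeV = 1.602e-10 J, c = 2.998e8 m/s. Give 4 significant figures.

7.536e56 m⁻³

Number density is [L]⁻³ = [E]³/(ℏc)³.
1 GeV³ → 1/(ℏc)³ × (1 GeV in J)³ = 1.299e47 m⁻³.
Convert the energy scale: 5.80 TeV³ = 5.80e9 GeV³.
Result: 5.80e9 × 1.299e47 = 7.536e56 m⁻³.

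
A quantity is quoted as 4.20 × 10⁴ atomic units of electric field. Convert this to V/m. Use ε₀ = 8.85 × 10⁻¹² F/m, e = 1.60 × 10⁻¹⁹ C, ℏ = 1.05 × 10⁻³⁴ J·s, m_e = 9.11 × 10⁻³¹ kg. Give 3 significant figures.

2.19 × 10¹⁶ V/m

One atomic unit of electric field: E_au = E_h/(e a₀) = m_e²e⁵/((4πε₀)³ℏ⁴) = 5.20 × 10¹¹ V/m.
4.20 × 10⁴ × 5.20 × 10¹¹ V/m = 2.19 × 10¹⁶ V/m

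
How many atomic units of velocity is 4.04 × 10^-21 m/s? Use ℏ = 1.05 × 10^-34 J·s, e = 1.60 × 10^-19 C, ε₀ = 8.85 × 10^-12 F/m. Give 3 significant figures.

1.84 × 10^-27

atomic unit of velocity: v_au = e²/(4πε₀ℏ) = 2.19 × 10^6 m/s.
4.04 × 10^-21 / 2.19 × 10^6 = 1.84 × 10^-27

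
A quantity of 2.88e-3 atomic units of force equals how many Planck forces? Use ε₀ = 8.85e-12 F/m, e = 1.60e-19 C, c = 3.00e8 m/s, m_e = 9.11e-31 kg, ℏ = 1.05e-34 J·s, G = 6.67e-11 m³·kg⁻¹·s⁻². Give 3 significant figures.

1.98e-54

atomic unit of force: F_au = E_h/a₀ = m_e²e⁶/((4πε₀)³ℏ⁴) = 8.33e-8 N
Planck force: F_P = c⁴/G = 1.21e44 N
2.88e-3 × 8.33e-8 / 1.21e44 = 1.98e-54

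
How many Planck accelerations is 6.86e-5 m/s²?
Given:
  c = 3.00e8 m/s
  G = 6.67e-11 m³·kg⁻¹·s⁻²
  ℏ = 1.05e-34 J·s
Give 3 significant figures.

Planck acceleration: a_P = √(c⁷/(ℏG)) = 5.59e51 m/s².
6.86e-5 / 5.59e51 = 1.23e-56

1.23e-56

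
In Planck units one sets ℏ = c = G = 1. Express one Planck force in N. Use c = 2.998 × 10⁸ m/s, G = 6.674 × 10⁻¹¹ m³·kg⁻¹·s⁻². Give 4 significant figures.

F_P = c⁴/G
  = 8.078 × 10³³ / 6.674 × 10⁻¹¹
  = 1.210 × 10⁴⁴ N

1.210 × 10⁴⁴ N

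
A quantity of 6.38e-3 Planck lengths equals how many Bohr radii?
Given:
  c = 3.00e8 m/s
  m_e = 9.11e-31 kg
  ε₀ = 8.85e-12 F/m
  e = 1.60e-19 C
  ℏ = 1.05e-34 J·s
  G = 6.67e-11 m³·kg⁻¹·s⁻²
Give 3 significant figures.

1.95e-27

Planck length: ℓ_P = √(ℏG/c³) = 1.61e-35 m
Bohr radius: a₀ = 4πε₀ℏ²/(m_e e²) = 5.26e-11 m
6.38e-3 × 1.61e-35 / 5.26e-11 = 1.95e-27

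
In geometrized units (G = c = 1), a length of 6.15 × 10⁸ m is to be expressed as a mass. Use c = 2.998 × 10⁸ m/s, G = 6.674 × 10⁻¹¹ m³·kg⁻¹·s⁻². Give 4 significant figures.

Length → mass via c²/G.
6.15 × 10⁸ m × (c²/G) = 8.282 × 10³⁵ kg

8.282 × 10³⁵ kg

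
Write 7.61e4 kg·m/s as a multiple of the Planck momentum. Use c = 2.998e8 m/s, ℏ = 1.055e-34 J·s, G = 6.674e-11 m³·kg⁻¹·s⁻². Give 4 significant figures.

Planck momentum: p_P = √(ℏc³/G) = 6.527 kg·m/s.
7.61e4 / 6.527 = 1.166e4

1.166e4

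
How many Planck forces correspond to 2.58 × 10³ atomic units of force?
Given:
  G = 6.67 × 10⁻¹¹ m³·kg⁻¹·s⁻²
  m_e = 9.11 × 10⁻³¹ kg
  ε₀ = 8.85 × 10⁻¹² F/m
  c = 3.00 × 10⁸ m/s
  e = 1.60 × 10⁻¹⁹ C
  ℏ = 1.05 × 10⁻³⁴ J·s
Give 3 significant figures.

atomic unit of force: F_au = E_h/a₀ = m_e²e⁶/((4πε₀)³ℏ⁴) = 8.33 × 10⁻⁸ N
Planck force: F_P = c⁴/G = 1.21 × 10⁴⁴ N
2.58 × 10³ × 8.33 × 10⁻⁸ / 1.21 × 10⁴⁴ = 1.77 × 10⁻⁴⁸

1.77 × 10⁻⁴⁸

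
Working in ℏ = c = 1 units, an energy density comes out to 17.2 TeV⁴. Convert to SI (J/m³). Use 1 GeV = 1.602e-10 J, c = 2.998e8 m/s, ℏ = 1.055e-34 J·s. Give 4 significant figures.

3.580e50 J/m³

[E]/[L]³ = [E]⁴/(ℏc)³; restore (ℏc)⁻³.
1 GeV⁴ → 1/(ℏc)³ × (1 GeV in J)⁴ = 2.082e37 J/m³.
Convert the energy scale: 17.2 TeV⁴ = 1.72e13 GeV⁴.
Result: 1.72e13 × 2.082e37 = 3.580e50 J/m³.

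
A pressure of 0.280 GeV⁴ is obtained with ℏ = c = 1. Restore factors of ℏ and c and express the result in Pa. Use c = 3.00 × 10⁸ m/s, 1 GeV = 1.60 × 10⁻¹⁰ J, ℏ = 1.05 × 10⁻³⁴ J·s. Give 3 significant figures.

5.87 × 10³⁶ Pa

Pressure is [E]/[L]³ = [E]⁴/(ℏc)³.
1 GeV⁴ → 1/(ℏc)³ × (1 GeV in J)⁴ = 2.10 × 10³⁷ Pa.
Result: 0.280 × 2.10 × 10³⁷ = 5.87 × 10³⁶ Pa.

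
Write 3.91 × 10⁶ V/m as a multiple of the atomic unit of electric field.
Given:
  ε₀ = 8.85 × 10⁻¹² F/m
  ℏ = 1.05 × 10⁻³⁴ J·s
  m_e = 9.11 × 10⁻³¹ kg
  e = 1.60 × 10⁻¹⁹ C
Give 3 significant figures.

atomic unit of electric field: E_au = E_h/(e a₀) = m_e²e⁵/((4πε₀)³ℏ⁴) = 5.20 × 10¹¹ V/m.
3.91 × 10⁶ / 5.20 × 10¹¹ = 7.51 × 10⁻⁶

7.51 × 10⁻⁶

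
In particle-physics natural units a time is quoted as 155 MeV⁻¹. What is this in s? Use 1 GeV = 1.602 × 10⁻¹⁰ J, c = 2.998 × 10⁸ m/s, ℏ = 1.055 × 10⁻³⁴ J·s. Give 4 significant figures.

1.021 × 10⁻¹⁹ s

A time is [E]⁻¹ in ℏ=c=1; restore one factor of ℏ.
1 GeV⁻¹ → ℏ × (1 GeV in J)⁻¹ = 6.586 × 10⁻²⁵ s.
Convert the energy scale: 155 MeV⁻¹ = 1.55 × 10⁵ GeV⁻¹.
Result: 1.55 × 10⁵ × 6.586 × 10⁻²⁵ = 1.021 × 10⁻¹⁹ s.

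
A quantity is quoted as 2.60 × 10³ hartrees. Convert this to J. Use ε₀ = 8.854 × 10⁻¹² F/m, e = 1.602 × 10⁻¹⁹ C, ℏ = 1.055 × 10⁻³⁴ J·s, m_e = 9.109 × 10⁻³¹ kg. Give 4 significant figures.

One hartree: E_h = m_e e⁴/(4πε₀ℏ)² = 4.354 × 10⁻¹⁸ J.
2.60 × 10³ × 4.354 × 10⁻¹⁸ J = 1.132 × 10⁻¹⁴ J

1.132 × 10⁻¹⁴ J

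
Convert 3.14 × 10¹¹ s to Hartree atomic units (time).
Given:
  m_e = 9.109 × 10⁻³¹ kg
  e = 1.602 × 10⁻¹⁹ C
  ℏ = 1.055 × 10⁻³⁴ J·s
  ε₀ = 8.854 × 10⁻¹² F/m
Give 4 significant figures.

atomic unit of time: τ_au = (4πε₀)²ℏ³/(m_e e⁴) = 2.423 × 10⁻¹⁷ s.
3.14 × 10¹¹ / 2.423 × 10⁻¹⁷ = 1.296 × 10²⁸

1.296 × 10²⁸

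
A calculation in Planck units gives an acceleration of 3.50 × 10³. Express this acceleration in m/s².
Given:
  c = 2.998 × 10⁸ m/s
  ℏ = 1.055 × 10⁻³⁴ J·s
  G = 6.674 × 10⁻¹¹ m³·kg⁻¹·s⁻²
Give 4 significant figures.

One Planck acceleration: a_P = √(c⁷/(ℏG)) = 5.560 × 10⁵¹ m/s².
3.50 × 10³ × 5.560 × 10⁵¹ m/s² = 1.946 × 10⁵⁵ m/s²

1.946 × 10⁵⁵ m/s²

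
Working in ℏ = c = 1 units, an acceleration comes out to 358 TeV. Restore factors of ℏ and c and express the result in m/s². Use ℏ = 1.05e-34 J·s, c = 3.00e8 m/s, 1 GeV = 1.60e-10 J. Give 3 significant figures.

1.64e38 m/s²

Acceleration is [L]/[T]² = c·[E]/ℏ.
1 GeV → c/ℏ × (1 GeV in J) = 4.57e32 m/s².
Convert the energy scale: 358 TeV = 3.58e5 GeV.
Result: 3.58e5 × 4.57e32 = 1.64e38 m/s².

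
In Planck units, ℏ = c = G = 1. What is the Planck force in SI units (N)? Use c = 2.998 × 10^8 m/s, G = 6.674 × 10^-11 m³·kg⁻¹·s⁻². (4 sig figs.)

Dimensional analysis gives F_P = c⁴/G.
  = 8.078 × 10^33 / 6.674 × 10^-11
  = 1.210 × 10^44 N

1.210 × 10^44 N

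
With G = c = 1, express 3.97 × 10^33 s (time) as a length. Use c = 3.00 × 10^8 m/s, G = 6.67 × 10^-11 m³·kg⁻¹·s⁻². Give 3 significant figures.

Time → length via c.
3.97 × 10^33 s × (c) = 1.19 × 10^42 m

1.19 × 10^42 m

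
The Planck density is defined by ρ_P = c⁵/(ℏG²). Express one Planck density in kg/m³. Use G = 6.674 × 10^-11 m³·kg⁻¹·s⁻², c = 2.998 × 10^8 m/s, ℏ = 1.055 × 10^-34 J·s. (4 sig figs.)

5.154 × 10^96 kg/m³

ρ_P = c⁵/(ℏG²)
  = 2.422 × 10^42 / 4.699 × 10^-55
  = 5.154 × 10^96 kg/m³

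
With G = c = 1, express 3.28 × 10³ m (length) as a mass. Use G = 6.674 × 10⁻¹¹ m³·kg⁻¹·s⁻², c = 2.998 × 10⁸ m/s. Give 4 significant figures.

Length → mass via c²/G.
3.28 × 10³ m × (c²/G) = 4.417 × 10³⁰ kg

4.417 × 10³⁰ kg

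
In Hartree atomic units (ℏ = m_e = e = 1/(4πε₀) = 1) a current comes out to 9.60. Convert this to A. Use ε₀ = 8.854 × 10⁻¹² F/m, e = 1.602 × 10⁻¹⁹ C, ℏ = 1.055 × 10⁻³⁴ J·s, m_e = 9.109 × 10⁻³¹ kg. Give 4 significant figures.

0.06347 A

One atomic unit of electric current: I_au = e E_h/ℏ = m_e e⁵/((4πε₀)²ℏ³) = 6.612 × 10⁻³ A.
9.60 × 6.612 × 10⁻³ A = 0.06347 A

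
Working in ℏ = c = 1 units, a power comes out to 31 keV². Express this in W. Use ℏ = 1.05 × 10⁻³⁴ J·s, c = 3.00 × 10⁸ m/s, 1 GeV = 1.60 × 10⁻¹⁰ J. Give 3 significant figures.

7.56 × 10³ W

Power is [E]/[T] = [E]²/ℏ.
1 GeV² → 1/ℏ × (1 GeV in J)² = 2.44 × 10¹⁴ W.
Convert the energy scale: 31 keV² = 3.10 × 10⁻¹¹ GeV².
Result: 3.10 × 10⁻¹¹ × 2.44 × 10¹⁴ = 7.56 × 10³ W.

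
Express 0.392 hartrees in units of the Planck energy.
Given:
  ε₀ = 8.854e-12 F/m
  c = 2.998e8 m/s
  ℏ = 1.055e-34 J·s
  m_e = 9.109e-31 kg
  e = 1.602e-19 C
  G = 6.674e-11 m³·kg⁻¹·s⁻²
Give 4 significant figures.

8.724e-28

hartree: E_h = m_e e⁴/(4πε₀ℏ)² = 4.354e-18 J
Planck energy: E_P = √(ℏc⁵/G) = 1.957e9 J
0.392 × 4.354e-18 / 1.957e9 = 8.724e-28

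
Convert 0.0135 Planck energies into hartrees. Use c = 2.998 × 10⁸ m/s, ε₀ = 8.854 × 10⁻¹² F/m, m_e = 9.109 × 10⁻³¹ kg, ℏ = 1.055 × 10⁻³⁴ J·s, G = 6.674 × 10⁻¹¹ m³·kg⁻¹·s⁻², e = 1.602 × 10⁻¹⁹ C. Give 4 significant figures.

Planck energy: E_P = √(ℏc⁵/G) = 1.957 × 10⁹ J
hartree: E_h = m_e e⁴/(4πε₀ℏ)² = 4.354 × 10⁻¹⁸ J
0.0135 × 1.957 × 10⁹ / 4.354 × 10⁻¹⁸ = 6.066 × 10²⁴

6.066 × 10²⁴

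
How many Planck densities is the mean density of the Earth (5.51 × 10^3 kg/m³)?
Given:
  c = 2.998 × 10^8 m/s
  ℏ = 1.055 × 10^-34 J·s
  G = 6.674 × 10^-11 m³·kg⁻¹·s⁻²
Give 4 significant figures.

Planck density: ρ_P = c⁵/(ℏG²) = 5.154 × 10^96 kg/m³.
5.51 × 10^3 / 5.154 × 10^96 = 1.069 × 10^-93

1.069 × 10^-93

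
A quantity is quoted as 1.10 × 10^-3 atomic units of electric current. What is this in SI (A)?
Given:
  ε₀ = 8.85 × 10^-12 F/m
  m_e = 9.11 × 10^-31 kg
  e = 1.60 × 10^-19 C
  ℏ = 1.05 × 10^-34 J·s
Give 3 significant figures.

One atomic unit of electric current: I_au = e E_h/ℏ = m_e e⁵/((4πε₀)²ℏ³) = 6.67 × 10^-3 A.
1.10 × 10^-3 × 6.67 × 10^-3 A = 7.34 × 10^-6 A

7.34 × 10^-6 A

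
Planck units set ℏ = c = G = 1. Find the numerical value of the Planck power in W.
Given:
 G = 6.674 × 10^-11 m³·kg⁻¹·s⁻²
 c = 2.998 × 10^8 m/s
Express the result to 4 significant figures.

Dimensional analysis gives P_P = c⁵/G.
  = 2.422 × 10^42 / 6.674 × 10^-11
  = 3.629 × 10^52 W

3.629 × 10^52 W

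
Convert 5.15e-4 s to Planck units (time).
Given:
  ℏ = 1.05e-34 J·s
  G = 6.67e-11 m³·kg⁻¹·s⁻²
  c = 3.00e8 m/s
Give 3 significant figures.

9.59e39

Planck time: t_P = √(ℏG/c⁵) = 5.37e-44 s.
5.15e-4 / 5.37e-44 = 9.59e39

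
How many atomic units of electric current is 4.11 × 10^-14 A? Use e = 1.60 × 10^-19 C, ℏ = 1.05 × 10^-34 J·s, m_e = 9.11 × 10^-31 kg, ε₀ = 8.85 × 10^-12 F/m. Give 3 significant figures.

6.16 × 10^-12

atomic unit of electric current: I_au = e E_h/ℏ = m_e e⁵/((4πε₀)²ℏ³) = 6.67 × 10^-3 A.
4.11 × 10^-14 / 6.67 × 10^-3 = 6.16 × 10^-12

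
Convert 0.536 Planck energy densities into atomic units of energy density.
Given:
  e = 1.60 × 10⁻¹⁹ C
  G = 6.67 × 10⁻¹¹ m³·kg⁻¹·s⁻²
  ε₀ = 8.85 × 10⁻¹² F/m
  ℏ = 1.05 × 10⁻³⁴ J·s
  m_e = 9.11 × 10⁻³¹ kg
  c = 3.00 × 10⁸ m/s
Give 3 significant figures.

Planck energy density: u_P = c⁷/(ℏG²) = 4.68 × 10¹¹³ J/m³
atomic unit of energy density: u_au = E_h/a₀³ = m_e⁴e¹⁰/((4πε₀)⁵ℏ⁸) = 3.01 × 10¹³ J/m³
0.536 × 4.68 × 10¹¹³ / 3.01 × 10¹³ = 8.33 × 10⁹⁹

8.33 × 10⁹⁹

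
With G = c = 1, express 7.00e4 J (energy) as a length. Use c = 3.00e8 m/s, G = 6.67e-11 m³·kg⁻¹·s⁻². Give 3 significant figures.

Energy → length via G/c⁴.
7.00e4 J × (G/c⁴) = 5.76e-40 m

5.76e-40 m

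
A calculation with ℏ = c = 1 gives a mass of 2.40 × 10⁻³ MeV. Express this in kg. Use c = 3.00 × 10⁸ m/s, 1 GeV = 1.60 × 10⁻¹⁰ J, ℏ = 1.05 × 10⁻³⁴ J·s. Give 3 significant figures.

Mass is [E]/c²; divide by c².
1 GeV → 1/c² × (1 GeV in J) = 1.78 × 10⁻²⁷ kg.
Convert the energy scale: 2.40 × 10⁻³ MeV = 2.40 × 10⁻⁶ GeV.
Result: 2.40 × 10⁻⁶ × 1.78 × 10⁻²⁷ = 4.27 × 10⁻³³ kg.

4.27 × 10⁻³³ kg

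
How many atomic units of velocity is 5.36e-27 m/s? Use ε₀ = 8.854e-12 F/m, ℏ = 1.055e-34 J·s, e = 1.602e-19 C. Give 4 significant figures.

atomic unit of velocity: v_au = e²/(4πε₀ℏ) = 2.186e6 m/s.
5.36e-27 / 2.186e6 = 2.452e-33

2.452e-33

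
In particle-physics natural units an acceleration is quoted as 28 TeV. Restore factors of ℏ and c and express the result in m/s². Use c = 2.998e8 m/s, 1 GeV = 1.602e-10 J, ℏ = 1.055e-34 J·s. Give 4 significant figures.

1.275e37 m/s²

Acceleration is [L]/[T]² = c·[E]/ℏ.
1 GeV → c/ℏ × (1 GeV in J) = 4.552e32 m/s².
Convert the energy scale: 28 TeV = 2.80e4 GeV.
Result: 2.80e4 × 4.552e32 = 1.275e37 m/s².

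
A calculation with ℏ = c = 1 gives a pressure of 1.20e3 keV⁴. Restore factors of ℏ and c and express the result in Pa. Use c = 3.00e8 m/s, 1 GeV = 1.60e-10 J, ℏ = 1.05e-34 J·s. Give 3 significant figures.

2.52e16 Pa

Pressure is [E]/[L]³ = [E]⁴/(ℏc)³.
1 GeV⁴ → 1/(ℏc)³ × (1 GeV in J)⁴ = 2.10e37 Pa.
Convert the energy scale: 1.20e3 keV⁴ = 1.20e-21 GeV⁴.
Result: 1.20e-21 × 2.10e37 = 2.52e16 Pa.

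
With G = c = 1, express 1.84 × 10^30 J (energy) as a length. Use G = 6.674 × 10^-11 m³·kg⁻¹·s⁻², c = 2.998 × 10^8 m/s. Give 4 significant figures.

Energy → length via G/c⁴.
1.84 × 10^30 J × (G/c⁴) = 1.520 × 10^-14 m

1.520 × 10^-14 m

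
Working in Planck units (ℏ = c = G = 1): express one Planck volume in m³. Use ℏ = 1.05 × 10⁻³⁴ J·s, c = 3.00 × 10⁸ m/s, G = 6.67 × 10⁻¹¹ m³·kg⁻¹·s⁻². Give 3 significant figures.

Dimensional analysis gives V_P = (ℏG/c³)^(3/2).
  = √(1.75 × 10⁻²⁰⁹)
  = 4.18 × 10⁻¹⁰⁵ m³

4.18 × 10⁻¹⁰⁵ m³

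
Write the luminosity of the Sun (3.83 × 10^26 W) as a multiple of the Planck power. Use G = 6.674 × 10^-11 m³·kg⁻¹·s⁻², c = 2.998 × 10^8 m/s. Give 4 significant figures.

Planck power: P_P = c⁵/G = 3.629 × 10^52 W.
3.83 × 10^26 / 3.629 × 10^52 = 1.055 × 10^-26

1.055 × 10^-26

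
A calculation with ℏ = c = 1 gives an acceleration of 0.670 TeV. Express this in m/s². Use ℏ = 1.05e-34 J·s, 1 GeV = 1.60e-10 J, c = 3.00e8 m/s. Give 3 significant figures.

3.06e35 m/s²

Acceleration is [L]/[T]² = c·[E]/ℏ.
1 GeV → c/ℏ × (1 GeV in J) = 4.57e32 m/s².
Convert the energy scale: 0.670 TeV = 670 GeV.
Result: 670 × 4.57e32 = 3.06e35 m/s².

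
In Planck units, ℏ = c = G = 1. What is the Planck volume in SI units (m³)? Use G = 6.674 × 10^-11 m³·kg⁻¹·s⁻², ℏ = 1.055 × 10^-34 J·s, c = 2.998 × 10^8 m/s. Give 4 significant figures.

The unique combination of the constants set to 1 with dimensions of volume is V_P = (ℏG/c³)^(3/2).
  = √(1.784 × 10^-209)
  = 4.224 × 10^-105 m³

4.224 × 10^-105 m³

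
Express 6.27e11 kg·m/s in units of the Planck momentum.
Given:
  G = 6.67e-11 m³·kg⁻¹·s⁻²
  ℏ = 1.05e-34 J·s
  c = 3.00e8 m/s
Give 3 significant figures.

Planck momentum: p_P = √(ℏc³/G) = 6.52 kg·m/s.
6.27e11 / 6.52 = 9.62e10

9.62e10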